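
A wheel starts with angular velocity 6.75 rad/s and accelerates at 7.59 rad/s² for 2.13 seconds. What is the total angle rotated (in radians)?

θ = ω₀t + ½αt² = 6.75×2.13 + ½×7.59×2.13² = 31.6 rad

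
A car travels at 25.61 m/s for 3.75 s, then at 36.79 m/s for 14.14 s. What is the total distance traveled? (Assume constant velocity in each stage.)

d₁ = v₁t₁ = 25.61 × 3.75 = 96.0375 m
d₂ = v₂t₂ = 36.79 × 14.14 = 520.2106 m
d_total = 96.0375 + 520.2106 = 616.25 m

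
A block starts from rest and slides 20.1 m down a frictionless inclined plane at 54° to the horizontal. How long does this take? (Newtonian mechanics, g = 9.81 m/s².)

a = g sin(θ) = 9.81 × sin(54°) = 7.9365 m/s²
t = √(2d/a) = √(2 × 20.1 / 7.9365) = 2.25 s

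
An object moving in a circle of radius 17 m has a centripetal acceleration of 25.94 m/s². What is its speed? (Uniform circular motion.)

v = √(a_c × r) = √(25.94 × 17) = 21.0 m/s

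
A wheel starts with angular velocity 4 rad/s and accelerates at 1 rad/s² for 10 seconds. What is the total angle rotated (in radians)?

θ = ω₀t + ½αt² = 4×10 + ½×1×10² = 90.0 rad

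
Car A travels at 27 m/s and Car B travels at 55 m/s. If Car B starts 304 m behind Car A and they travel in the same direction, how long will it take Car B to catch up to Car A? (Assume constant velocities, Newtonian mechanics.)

Relative speed: v_rel = 55 - 27 = 28 m/s
Time to catch: t = d₀/v_rel = 304/28 = 10.86 s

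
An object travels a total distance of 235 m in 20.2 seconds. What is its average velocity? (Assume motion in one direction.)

v_avg = Δd / Δt = 235 / 20.2 = 11.63 m/s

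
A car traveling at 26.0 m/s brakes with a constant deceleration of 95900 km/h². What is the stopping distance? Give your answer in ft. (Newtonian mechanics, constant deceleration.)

a = 95900 km/h² × 7.716049382716049e-05 = 7.39969 m/s²
d = v₀² / (2a) = 26.0² / (2 × 7.39969) = 676.0 / 14.7994 = 45.6775 m
d = 45.6775 m / 0.3048 = 149.9 ft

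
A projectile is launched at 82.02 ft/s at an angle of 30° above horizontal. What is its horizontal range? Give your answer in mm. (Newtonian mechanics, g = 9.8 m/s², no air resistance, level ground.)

v₀ = 82.02 ft/s × 0.3048 = 24.9997 m/s
R = v₀² × sin(2θ) / g = 24.9997² × sin(2 × 30°) / 9.8 = 624.985 × 0.866025 / 9.8 = 55.2299 m
R = 55.2299 m / 0.001 = 55230 mm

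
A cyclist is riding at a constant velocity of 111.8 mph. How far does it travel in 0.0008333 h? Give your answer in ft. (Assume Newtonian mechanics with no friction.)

v = 111.8 mph × 0.44704 = 49.9791 m/s
t = 0.0008333 h × 3600.0 = 2.99988 s
d = v × t = 49.9791 × 2.99988 = 149.931 m
d = 149.931 m / 0.3048 = 491.9 ft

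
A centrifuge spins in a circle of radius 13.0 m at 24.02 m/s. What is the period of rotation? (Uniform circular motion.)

T = 2πr/v = 2π×13.0/24.02 = 3.4 s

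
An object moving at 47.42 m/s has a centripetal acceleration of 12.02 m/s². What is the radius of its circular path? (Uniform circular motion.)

r = v²/a_c = 47.42²/12.02 = 187.08 m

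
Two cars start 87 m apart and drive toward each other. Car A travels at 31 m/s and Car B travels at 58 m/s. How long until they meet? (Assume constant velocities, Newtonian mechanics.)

Combined speed: v_combined = 31 + 58 = 89 m/s
Time to meet: t = d/v_combined = 87/89 = 0.98 s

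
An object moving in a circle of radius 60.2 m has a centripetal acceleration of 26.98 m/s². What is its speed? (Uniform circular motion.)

v = √(a_c × r) = √(26.98 × 60.2) = 40.3 m/s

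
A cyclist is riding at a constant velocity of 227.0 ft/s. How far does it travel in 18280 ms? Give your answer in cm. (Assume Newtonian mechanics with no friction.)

v = 227.0 ft/s × 0.3048 = 69.1896 m/s
t = 18280 ms × 0.001 = 18.28 s
d = v × t = 69.1896 × 18.28 = 1264.79 m
d = 1264.79 m / 0.01 = 126500 cm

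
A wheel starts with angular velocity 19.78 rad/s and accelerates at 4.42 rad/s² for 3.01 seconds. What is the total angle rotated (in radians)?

θ = ω₀t + ½αt² = 19.78×3.01 + ½×4.42×3.01² = 79.56 rad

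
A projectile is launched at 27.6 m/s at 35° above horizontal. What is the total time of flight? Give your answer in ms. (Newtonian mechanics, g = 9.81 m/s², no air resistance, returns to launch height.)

T = 2 × v₀ × sin(θ) / g = 2 × 27.6 × sin(35°) / 9.81 = 2 × 27.6 × 0.573576 / 9.81 = 3.22746 s
T = 3.22746 s / 0.001 = 3227 ms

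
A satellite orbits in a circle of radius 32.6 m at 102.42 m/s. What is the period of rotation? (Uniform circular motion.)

T = 2πr/v = 2π×32.6/102.42 = 2.0 s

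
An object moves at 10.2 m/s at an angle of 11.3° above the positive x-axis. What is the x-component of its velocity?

vₓ = v cos(θ) = 10.2 × cos(11.3°) = 10.0 m/s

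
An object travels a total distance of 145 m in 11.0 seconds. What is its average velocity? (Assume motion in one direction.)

v_avg = Δd / Δt = 145 / 11.0 = 13.18 m/s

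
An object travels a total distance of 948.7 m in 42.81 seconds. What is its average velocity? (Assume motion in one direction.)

v_avg = Δd / Δt = 948.7 / 42.81 = 22.16 m/s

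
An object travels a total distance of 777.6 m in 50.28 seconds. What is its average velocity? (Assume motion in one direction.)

v_avg = Δd / Δt = 777.6 / 50.28 = 15.47 m/s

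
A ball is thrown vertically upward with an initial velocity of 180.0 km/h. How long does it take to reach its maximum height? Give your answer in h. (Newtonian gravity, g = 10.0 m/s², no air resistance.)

v₀ = 180.0 km/h × 0.2777777777777778 = 50.0 m/s
t_up = v₀ / g = 50.0 / 10.0 = 5.0 s
t_up = 5.0 s / 3600.0 = 0.001389 h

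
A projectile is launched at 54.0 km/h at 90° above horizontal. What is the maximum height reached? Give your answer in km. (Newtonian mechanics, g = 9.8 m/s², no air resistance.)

v₀ = 54.0 km/h × 0.2777777777777778 = 15.0 m/s
H = v₀² × sin²(θ) / (2g) = 15.0² × sin(90°)² / (2 × 9.8) = 225.0 × 1.0 / 19.6 = 11.4796 m
H = 11.4796 m / 1000.0 = 0.01148 km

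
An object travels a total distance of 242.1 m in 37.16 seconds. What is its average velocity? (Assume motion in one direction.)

v_avg = Δd / Δt = 242.1 / 37.16 = 6.52 m/s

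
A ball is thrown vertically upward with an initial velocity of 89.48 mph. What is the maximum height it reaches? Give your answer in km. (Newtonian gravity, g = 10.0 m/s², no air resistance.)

v₀ = 89.48 mph × 0.44704 = 40.0011 m/s
h_max = v₀² / (2g) = 40.0011² / (2 × 10.0) = 1600.09 / 20.0 = 80.0045 m
h_max = 80.0045 m / 1000.0 = 0.08 km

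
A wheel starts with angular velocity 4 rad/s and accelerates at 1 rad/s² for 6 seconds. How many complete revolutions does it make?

θ = ω₀t + ½αt² = 4×6 + ½×1×6² = 42.0 rad
Total revolutions = θ/(2π) = 42.0/(2π) = 6.68
Complete revolutions = ⌊6.68⌋ = 6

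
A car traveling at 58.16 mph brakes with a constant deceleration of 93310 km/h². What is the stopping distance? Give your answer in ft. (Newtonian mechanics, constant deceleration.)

v₀ = 58.16 mph × 0.44704 = 25.9998 m/s
a = 93310 km/h² × 7.716049382716049e-05 = 7.19985 m/s²
d = v₀² / (2a) = 25.9998² / (2 × 7.19985) = 675.99 / 14.3997 = 46.9447 m
d = 46.9447 m / 0.3048 = 154.0 ft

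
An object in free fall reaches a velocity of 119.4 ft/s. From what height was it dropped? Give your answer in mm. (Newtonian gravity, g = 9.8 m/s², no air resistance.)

v = 119.4 ft/s × 0.3048 = 36.3931 m/s
h = v² / (2g) = 36.3931² / (2 × 9.8) = 67.5744 m
h = 67.5744 m / 0.001 = 67570 mm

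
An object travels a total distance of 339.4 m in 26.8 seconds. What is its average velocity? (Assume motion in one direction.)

v_avg = Δd / Δt = 339.4 / 26.8 = 12.66 m/s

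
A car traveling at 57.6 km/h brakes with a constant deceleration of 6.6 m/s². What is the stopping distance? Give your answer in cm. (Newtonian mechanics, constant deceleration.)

v₀ = 57.6 km/h × 0.2777777777777778 = 16.0 m/s
d = v₀² / (2a) = 16.0² / (2 × 6.6) = 256.0 / 13.2 = 19.3939 m
d = 19.3939 m / 0.01 = 1939 cm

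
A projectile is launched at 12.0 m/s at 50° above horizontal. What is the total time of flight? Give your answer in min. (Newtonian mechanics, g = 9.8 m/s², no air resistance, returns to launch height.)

T = 2 × v₀ × sin(θ) / g = 2 × 12.0 × sin(50°) / 9.8 = 2 × 12.0 × 0.766044 / 9.8 = 1.87603 s
T = 1.87603 s / 60.0 = 0.03127 min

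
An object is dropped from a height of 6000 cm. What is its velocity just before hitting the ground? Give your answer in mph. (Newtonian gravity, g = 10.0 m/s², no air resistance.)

h = 6000 cm × 0.01 = 60.0 m
v = √(2gh) = √(2 × 10.0 × 60.0) = 34.641 m/s
v = 34.641 m/s / 0.44704 = 77.49 mph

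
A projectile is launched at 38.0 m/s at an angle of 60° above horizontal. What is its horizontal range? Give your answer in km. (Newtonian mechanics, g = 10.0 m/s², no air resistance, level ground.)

R = v₀² × sin(2θ) / g = 38.0² × sin(2 × 60°) / 10.0 = 1444.0 × 0.866025 / 10.0 = 125.054 m
R = 125.054 m / 1000.0 = 0.1251 km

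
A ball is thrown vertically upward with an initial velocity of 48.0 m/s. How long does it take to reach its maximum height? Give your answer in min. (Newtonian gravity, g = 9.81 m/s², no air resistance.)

t_up = v₀ / g = 48.0 / 9.81 = 4.89297 s
t_up = 4.89297 s / 60.0 = 0.08155 min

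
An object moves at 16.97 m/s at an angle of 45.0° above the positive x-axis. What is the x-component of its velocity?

vₓ = v cos(θ) = 16.97 × cos(45.0°) = 12.0 m/s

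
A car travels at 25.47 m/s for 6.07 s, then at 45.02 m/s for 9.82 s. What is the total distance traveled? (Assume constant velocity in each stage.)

d₁ = v₁t₁ = 25.47 × 6.07 = 154.6029 m
d₂ = v₂t₂ = 45.02 × 9.82 = 442.0964 m
d_total = 154.6029 + 442.0964 = 596.7 m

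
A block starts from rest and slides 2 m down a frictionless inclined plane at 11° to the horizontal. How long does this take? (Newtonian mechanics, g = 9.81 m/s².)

a = g sin(θ) = 9.81 × sin(11°) = 1.8718 m/s²
t = √(2d/a) = √(2 × 2 / 1.8718) = 1.46 s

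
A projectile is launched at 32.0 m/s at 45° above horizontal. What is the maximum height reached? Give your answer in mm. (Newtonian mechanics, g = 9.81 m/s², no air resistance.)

H = v₀² × sin²(θ) / (2g) = 32.0² × sin(45°)² / (2 × 9.81) = 1024.0 × 0.5 / 19.62 = 26.0958 m
H = 26.0958 m / 0.001 = 26100 mm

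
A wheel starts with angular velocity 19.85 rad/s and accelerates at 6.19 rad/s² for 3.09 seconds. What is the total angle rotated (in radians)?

θ = ω₀t + ½αt² = 19.85×3.09 + ½×6.19×3.09² = 90.89 rad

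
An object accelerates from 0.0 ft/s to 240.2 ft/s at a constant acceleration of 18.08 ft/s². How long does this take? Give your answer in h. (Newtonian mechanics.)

v₀ = 0.0 ft/s × 0.3048 = 0.0 m/s
v = 240.2 ft/s × 0.3048 = 73.213 m/s
a = 18.08 ft/s² × 0.3048 = 5.51078 m/s²
t = (v - v₀) / a = (73.213 - 0.0) / 5.51078 = 13.2854 s
t = 13.2854 s / 3600.0 = 0.00369 h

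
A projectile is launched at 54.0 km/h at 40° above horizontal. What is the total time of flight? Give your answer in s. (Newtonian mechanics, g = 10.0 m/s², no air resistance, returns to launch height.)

v₀ = 54.0 km/h × 0.2777777777777778 = 15.0 m/s
T = 2 × v₀ × sin(θ) / g = 2 × 15.0 × sin(40°) / 10.0 = 2 × 15.0 × 0.642788 / 10.0 = 1.928 s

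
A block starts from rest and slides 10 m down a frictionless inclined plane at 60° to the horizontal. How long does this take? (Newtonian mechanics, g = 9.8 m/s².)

a = g sin(θ) = 9.8 × sin(60°) = 8.487 m/s²
t = √(2d/a) = √(2 × 10 / 8.487) = 1.54 s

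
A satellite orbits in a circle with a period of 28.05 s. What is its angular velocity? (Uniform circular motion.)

ω = 2π/T = 2π/28.05 = 0.224 rad/s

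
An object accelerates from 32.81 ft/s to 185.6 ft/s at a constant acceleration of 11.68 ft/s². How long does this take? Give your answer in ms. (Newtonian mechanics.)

v₀ = 32.81 ft/s × 0.3048 = 10.0005 m/s
v = 185.6 ft/s × 0.3048 = 56.5709 m/s
a = 11.68 ft/s² × 0.3048 = 3.56006 m/s²
t = (v - v₀) / a = (56.5709 - 10.0005) / 3.56006 = 13.0814 s
t = 13.0814 s / 0.001 = 13080 ms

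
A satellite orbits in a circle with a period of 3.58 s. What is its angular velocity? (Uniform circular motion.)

ω = 2π/T = 2π/3.58 = 1.7551 rad/s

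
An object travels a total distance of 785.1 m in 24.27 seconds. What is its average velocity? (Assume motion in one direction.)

v_avg = Δd / Δt = 785.1 / 24.27 = 32.35 m/s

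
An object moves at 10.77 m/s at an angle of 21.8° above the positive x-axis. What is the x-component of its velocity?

vₓ = v cos(θ) = 10.77 × cos(21.8°) = 10.0 m/s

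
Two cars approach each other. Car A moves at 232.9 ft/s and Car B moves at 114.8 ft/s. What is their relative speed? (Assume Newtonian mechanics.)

v_rel = v_A + v_B = 232.9 + 114.8 = 347.7 ft/s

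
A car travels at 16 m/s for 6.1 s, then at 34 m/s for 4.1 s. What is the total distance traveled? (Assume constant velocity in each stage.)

d₁ = v₁t₁ = 16 × 6.1 = 97.6 m
d₂ = v₂t₂ = 34 × 4.1 = 139.4 m
d_total = 97.6 + 139.4 = 237.0 m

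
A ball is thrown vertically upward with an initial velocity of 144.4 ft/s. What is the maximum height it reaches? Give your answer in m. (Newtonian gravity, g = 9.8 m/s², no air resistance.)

v₀ = 144.4 ft/s × 0.3048 = 44.0131 m/s
h_max = v₀² / (2g) = 44.0131² / (2 × 9.8) = 1937.15 / 19.6 = 98.83 m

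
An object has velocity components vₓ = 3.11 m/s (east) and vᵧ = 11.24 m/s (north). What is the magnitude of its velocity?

|v| = √(vₓ² + vᵧ²) = √(3.11² + 11.24²) = √(136.0097) = 11.66 m/s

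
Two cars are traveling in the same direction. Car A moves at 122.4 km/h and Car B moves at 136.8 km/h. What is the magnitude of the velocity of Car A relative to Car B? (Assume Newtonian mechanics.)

v_rel = |v_A - v_B| = |122.4 - 136.8| = 14.4 km/h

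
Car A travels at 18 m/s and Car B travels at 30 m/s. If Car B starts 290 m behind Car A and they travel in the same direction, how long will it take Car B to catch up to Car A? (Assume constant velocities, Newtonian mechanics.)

Relative speed: v_rel = 30 - 18 = 12 m/s
Time to catch: t = d₀/v_rel = 290/12 = 24.17 s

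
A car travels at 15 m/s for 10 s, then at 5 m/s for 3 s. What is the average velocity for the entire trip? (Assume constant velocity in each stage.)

d₁ = v₁t₁ = 15 × 10 = 150 m
d₂ = v₂t₂ = 5 × 3 = 15 m
d_total = 165 m, t_total = 13 s
v_avg = d_total/t_total = 165/13 = 12.69 m/s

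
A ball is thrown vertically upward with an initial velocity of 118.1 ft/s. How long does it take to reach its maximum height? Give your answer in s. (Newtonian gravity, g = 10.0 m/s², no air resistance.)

v₀ = 118.1 ft/s × 0.3048 = 35.9969 m/s
t_up = v₀ / g = 35.9969 / 10.0 = 3.6 s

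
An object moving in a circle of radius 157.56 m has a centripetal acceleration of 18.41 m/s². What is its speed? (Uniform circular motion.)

v = √(a_c × r) = √(18.41 × 157.56) = 53.86 m/s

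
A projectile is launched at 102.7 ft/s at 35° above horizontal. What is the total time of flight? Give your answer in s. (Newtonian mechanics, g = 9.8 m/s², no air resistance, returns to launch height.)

v₀ = 102.7 ft/s × 0.3048 = 31.303 m/s
T = 2 × v₀ × sin(θ) / g = 2 × 31.303 × sin(35°) / 9.8 = 2 × 31.303 × 0.573576 / 9.8 = 3.664 s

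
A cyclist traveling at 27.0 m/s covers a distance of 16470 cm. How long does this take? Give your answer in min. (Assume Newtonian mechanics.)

d = 16470 cm × 0.01 = 164.7 m
t = d / v = 164.7 / 27.0 = 6.1 s
t = 6.1 s / 60.0 = 0.1017 min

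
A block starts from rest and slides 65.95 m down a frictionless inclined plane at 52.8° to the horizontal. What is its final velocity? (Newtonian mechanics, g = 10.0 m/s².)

a = g sin(θ) = 10.0 × sin(52.8°) = 7.9653 m/s²
v = √(2ad) = √(2 × 7.9653 × 65.95) = 32.41 m/s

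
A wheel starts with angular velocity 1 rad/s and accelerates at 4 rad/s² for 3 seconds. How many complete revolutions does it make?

θ = ω₀t + ½αt² = 1×3 + ½×4×3² = 21.0 rad
Total revolutions = θ/(2π) = 21.0/(2π) = 3.34
Complete revolutions = ⌊3.34⌋ = 3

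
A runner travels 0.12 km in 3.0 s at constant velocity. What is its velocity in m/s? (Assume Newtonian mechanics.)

d = 0.12 km × 1000.0 = 120.0 m
v = d / t = 120.0 / 3.0 = 40.0 m/s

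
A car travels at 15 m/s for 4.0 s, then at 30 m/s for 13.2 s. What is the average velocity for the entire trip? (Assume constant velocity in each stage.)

d₁ = v₁t₁ = 15 × 4.0 = 60.0 m
d₂ = v₂t₂ = 30 × 13.2 = 396.0 m
d_total = 456.0 m, t_total = 17.2 s
v_avg = d_total/t_total = 456.0/17.2 = 26.51 m/s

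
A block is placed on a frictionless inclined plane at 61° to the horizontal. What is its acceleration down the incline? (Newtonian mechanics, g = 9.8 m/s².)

a = g sin(θ) = 9.8 × sin(61°) = 9.8 × 0.8746 = 8.57 m/s²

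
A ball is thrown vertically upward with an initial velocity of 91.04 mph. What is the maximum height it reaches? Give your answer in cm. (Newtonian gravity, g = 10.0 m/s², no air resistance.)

v₀ = 91.04 mph × 0.44704 = 40.6985 m/s
h_max = v₀² / (2g) = 40.6985² / (2 × 10.0) = 1656.37 / 20.0 = 82.8185 m
h_max = 82.8185 m / 0.01 = 8282 cm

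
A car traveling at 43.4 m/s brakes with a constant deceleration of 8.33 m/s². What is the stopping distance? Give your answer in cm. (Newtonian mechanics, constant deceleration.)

d = v₀² / (2a) = 43.4² / (2 × 8.33) = 1883.56 / 16.66 = 113.059 m
d = 113.059 m / 0.01 = 11310 cm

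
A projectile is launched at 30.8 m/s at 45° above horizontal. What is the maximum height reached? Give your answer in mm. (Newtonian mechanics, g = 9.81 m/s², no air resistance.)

H = v₀² × sin²(θ) / (2g) = 30.8² × sin(45°)² / (2 × 9.81) = 948.64 × 0.5 / 19.62 = 24.1753 m
H = 24.1753 m / 0.001 = 24180 mm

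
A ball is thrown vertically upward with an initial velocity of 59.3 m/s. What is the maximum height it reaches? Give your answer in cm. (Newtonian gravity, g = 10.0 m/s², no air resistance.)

h_max = v₀² / (2g) = 59.3² / (2 × 10.0) = 3516.49 / 20.0 = 175.825 m
h_max = 175.825 m / 0.01 = 17580 cm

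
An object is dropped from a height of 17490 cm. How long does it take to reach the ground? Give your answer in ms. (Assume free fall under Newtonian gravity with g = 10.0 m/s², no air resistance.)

h = 17490 cm × 0.01 = 174.9 m
t = √(2h/g) = √(2 × 174.9 / 10.0) = 5.91439 s
t = 5.91439 s / 0.001 = 5914 ms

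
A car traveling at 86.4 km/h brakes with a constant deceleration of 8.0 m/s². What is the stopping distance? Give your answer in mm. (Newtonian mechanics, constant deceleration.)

v₀ = 86.4 km/h × 0.2777777777777778 = 24.0 m/s
d = v₀² / (2a) = 24.0² / (2 × 8.0) = 576.0 / 16.0 = 36.0 m
d = 36.0 m / 0.001 = 36000 mm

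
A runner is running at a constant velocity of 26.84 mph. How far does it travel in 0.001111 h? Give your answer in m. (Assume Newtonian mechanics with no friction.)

v = 26.84 mph × 0.44704 = 11.9986 m/s
t = 0.001111 h × 3600.0 = 3.9996 s
d = v × t = 11.9986 × 3.9996 = 47.99 m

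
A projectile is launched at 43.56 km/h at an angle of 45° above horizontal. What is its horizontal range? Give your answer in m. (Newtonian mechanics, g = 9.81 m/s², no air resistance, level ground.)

v₀ = 43.56 km/h × 0.2777777777777778 = 12.1 m/s
R = v₀² × sin(2θ) / g = 12.1² × sin(2 × 45°) / 9.81 = 146.41 × 1.0 / 9.81 = 14.92 m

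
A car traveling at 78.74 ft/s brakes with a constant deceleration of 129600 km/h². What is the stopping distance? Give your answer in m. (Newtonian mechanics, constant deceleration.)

v₀ = 78.74 ft/s × 0.3048 = 24.0 m/s
a = 129600 km/h² × 7.716049382716049e-05 = 10.0 m/s²
d = v₀² / (2a) = 24.0² / (2 × 10.0) = 576.0 / 20.0 = 28.8 m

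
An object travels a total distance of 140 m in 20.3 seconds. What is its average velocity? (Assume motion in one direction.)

v_avg = Δd / Δt = 140 / 20.3 = 6.9 m/s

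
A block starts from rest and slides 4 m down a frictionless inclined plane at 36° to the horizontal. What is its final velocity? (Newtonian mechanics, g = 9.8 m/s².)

a = g sin(θ) = 9.8 × sin(36°) = 5.7603 m/s²
v = √(2ad) = √(2 × 5.7603 × 4) = 6.79 m/s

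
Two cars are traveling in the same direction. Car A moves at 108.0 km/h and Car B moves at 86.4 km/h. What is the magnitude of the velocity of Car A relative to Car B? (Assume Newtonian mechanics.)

v_rel = |v_A - v_B| = |108.0 - 86.4| = 21.6 km/h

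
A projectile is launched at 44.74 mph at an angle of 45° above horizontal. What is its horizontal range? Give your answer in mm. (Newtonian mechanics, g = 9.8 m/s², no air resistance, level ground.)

v₀ = 44.74 mph × 0.44704 = 20.0006 m/s
R = v₀² × sin(2θ) / g = 20.0006² × sin(2 × 45°) / 9.8 = 400.024 × 1.0 / 9.8 = 40.8188 m
R = 40.8188 m / 0.001 = 40820 mm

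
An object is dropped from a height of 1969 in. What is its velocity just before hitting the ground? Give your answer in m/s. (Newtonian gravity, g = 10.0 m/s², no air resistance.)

h = 1969 in × 0.0254 = 50.0126 m
v = √(2gh) = √(2 × 10.0 × 50.0126) = 31.63 m/s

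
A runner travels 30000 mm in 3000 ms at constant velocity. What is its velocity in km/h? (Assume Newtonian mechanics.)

d = 30000 mm × 0.001 = 30.0 m
t = 3000 ms × 0.001 = 3.0 s
v = d / t = 30.0 / 3.0 = 10.0 m/s
v = 10.0 m/s / 0.2777777777777778 = 36.0 km/h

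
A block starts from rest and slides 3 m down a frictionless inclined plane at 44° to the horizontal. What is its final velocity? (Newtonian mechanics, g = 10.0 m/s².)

a = g sin(θ) = 10.0 × sin(44°) = 6.9466 m/s²
v = √(2ad) = √(2 × 6.9466 × 3) = 6.46 m/s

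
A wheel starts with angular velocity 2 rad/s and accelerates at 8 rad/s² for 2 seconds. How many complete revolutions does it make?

θ = ω₀t + ½αt² = 2×2 + ½×8×2² = 20.0 rad
Total revolutions = θ/(2π) = 20.0/(2π) = 3.18
Complete revolutions = ⌊3.18⌋ = 3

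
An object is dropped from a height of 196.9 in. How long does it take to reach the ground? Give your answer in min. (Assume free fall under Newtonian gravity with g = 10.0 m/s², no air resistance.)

h = 196.9 in × 0.0254 = 5.00126 m
t = √(2h/g) = √(2 × 5.00126 / 10.0) = 1.00013 s
t = 1.00013 s / 60.0 = 0.01667 min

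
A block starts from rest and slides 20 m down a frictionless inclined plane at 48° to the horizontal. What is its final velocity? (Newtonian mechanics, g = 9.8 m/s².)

a = g sin(θ) = 9.8 × sin(48°) = 7.2828 m/s²
v = √(2ad) = √(2 × 7.2828 × 20) = 17.07 m/s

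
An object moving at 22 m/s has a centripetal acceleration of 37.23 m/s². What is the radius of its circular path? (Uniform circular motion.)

r = v²/a_c = 22²/37.23 = 13.0 m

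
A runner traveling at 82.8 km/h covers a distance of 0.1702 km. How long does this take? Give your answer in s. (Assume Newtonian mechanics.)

d = 0.1702 km × 1000.0 = 170.2 m
v = 82.8 km/h × 0.2777777777777778 = 23.0 m/s
t = d / v = 170.2 / 23.0 = 7.4 s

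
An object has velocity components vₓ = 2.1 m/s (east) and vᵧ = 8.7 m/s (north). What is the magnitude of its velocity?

|v| = √(vₓ² + vᵧ²) = √(2.1² + 8.7²) = √(80.1) = 8.95 m/s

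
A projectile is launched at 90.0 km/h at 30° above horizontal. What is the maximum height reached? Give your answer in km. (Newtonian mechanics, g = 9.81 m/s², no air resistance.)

v₀ = 90.0 km/h × 0.2777777777777778 = 25.0 m/s
H = v₀² × sin²(θ) / (2g) = 25.0² × sin(30°)² / (2 × 9.81) = 625.0 × 0.25 / 19.62 = 7.96381 m
H = 7.96381 m / 1000.0 = 0.007964 km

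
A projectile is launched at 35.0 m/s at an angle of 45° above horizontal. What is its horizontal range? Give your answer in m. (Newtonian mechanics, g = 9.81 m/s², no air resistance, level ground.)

R = v₀² × sin(2θ) / g = 35.0² × sin(2 × 45°) / 9.81 = 1225.0 × 1.0 / 9.81 = 124.9 m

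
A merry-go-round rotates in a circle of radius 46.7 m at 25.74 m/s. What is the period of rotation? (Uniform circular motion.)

T = 2πr/v = 2π×46.7/25.74 = 11.4 s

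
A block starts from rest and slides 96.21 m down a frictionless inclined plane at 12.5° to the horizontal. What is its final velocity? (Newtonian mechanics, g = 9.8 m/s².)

a = g sin(θ) = 9.8 × sin(12.5°) = 2.1211 m/s²
v = √(2ad) = √(2 × 2.1211 × 96.21) = 20.2 m/s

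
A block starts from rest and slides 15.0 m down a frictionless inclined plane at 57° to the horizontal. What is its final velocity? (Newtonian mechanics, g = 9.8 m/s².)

a = g sin(θ) = 9.8 × sin(57°) = 8.219 m/s²
v = √(2ad) = √(2 × 8.219 × 15.0) = 15.7 m/s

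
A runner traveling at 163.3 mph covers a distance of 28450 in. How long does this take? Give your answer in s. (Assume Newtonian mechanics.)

d = 28450 in × 0.0254 = 722.63 m
v = 163.3 mph × 0.44704 = 73.0016 m/s
t = d / v = 722.63 / 73.0016 = 9.899 s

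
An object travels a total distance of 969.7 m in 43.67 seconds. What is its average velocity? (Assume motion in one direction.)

v_avg = Δd / Δt = 969.7 / 43.67 = 22.21 m/s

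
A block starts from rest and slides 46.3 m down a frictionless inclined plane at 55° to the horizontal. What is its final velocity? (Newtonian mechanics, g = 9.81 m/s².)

a = g sin(θ) = 9.81 × sin(55°) = 8.0359 m/s²
v = √(2ad) = √(2 × 8.0359 × 46.3) = 27.28 m/s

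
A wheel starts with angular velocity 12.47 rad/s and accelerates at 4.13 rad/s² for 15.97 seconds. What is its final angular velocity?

ω = ω₀ + αt = 12.47 + 4.13 × 15.97 = 78.43 rad/s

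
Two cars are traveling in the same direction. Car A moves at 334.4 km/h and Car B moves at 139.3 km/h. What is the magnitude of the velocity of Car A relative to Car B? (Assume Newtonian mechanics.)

v_rel = |v_A - v_B| = |334.4 - 139.3| = 195.1 km/h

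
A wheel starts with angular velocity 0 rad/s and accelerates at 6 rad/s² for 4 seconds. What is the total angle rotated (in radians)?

θ = ω₀t + ½αt² = 0×4 + ½×6×4² = 48.0 rad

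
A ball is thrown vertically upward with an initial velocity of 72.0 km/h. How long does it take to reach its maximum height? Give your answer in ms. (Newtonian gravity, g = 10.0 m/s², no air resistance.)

v₀ = 72.0 km/h × 0.2777777777777778 = 20.0 m/s
t_up = v₀ / g = 20.0 / 10.0 = 2.0 s
t_up = 2.0 s / 0.001 = 2000 ms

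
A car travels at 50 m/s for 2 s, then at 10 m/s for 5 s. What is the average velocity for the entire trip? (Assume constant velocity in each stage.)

d₁ = v₁t₁ = 50 × 2 = 100 m
d₂ = v₂t₂ = 10 × 5 = 50 m
d_total = 150 m, t_total = 7 s
v_avg = d_total/t_total = 150/7 = 21.43 m/s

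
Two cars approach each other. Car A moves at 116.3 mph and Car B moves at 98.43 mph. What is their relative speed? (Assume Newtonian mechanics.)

v_rel = v_A + v_B = 116.3 + 98.43 = 214.73 mph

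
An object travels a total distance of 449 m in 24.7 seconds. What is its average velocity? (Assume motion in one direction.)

v_avg = Δd / Δt = 449 / 24.7 = 18.18 m/s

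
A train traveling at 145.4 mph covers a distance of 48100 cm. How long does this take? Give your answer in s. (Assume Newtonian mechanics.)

d = 48100 cm × 0.01 = 481.0 m
v = 145.4 mph × 0.44704 = 64.9996 m/s
t = d / v = 481.0 / 64.9996 = 7.4 s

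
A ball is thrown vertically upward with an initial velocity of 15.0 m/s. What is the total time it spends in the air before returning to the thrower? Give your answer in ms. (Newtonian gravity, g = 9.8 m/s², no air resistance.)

t_total = 2 × v₀ / g = 2 × 15.0 / 9.8 = 3.06122 s
t_total = 3.06122 s / 0.001 = 3061 ms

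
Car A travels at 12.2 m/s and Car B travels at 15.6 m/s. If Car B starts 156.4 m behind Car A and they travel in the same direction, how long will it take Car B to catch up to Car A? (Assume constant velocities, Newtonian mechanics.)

Relative speed: v_rel = 15.6 - 12.2 = 3.4 m/s
Time to catch: t = d₀/v_rel = 156.4/3.4 = 46.0 s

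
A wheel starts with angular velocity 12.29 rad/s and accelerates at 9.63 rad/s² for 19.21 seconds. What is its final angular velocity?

ω = ω₀ + αt = 12.29 + 9.63 × 19.21 = 197.28 rad/s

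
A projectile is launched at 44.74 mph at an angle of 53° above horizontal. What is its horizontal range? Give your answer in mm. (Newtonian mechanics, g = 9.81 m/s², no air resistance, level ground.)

v₀ = 44.74 mph × 0.44704 = 20.0006 m/s
R = v₀² × sin(2θ) / g = 20.0006² × sin(2 × 53°) / 9.81 = 400.024 × 0.961262 / 9.81 = 39.1975 m
R = 39.1975 m / 0.001 = 39200 mm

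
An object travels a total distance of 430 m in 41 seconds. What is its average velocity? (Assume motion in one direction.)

v_avg = Δd / Δt = 430 / 41 = 10.49 m/s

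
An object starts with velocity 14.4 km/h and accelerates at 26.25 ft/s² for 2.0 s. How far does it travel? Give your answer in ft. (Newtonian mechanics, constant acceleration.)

v₀ = 14.4 km/h × 0.2777777777777778 = 4.0 m/s
a = 26.25 ft/s² × 0.3048 = 8.001 m/s²
d = v₀ × t + ½ × a × t² = 4.0 × 2.0 + 0.5 × 8.001 × 2.0² = 24.002 m
d = 24.002 m / 0.3048 = 78.75 ft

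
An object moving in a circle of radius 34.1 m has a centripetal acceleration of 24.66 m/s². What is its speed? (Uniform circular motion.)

v = √(a_c × r) = √(24.66 × 34.1) = 29.0 m/s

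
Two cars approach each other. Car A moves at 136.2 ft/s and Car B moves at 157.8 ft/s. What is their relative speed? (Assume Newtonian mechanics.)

v_rel = v_A + v_B = 136.2 + 157.8 = 294.0 ft/s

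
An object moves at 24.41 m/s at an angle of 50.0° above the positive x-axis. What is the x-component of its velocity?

vₓ = v cos(θ) = 24.41 × cos(50.0°) = 15.69 m/s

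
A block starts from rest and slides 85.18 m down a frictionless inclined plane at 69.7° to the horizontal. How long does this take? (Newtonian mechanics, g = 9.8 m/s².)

a = g sin(θ) = 9.8 × sin(69.7°) = 9.1913 m/s²
t = √(2d/a) = √(2 × 85.18 / 9.1913) = 4.31 s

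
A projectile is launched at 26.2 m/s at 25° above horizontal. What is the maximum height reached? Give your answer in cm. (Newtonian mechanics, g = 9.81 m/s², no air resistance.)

H = v₀² × sin²(θ) / (2g) = 26.2² × sin(25°)² / (2 × 9.81) = 686.44 × 0.178606 / 19.62 = 6.24884 m
H = 6.24884 m / 0.01 = 624.9 cm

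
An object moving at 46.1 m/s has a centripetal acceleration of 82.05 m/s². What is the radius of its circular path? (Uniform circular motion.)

r = v²/a_c = 46.1²/82.05 = 25.9 m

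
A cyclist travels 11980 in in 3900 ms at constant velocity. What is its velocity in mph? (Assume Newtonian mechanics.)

d = 11980 in × 0.0254 = 304.292 m
t = 3900 ms × 0.001 = 3.9 s
v = d / t = 304.292 / 3.9 = 78.0236 m/s
v = 78.0236 m/s / 0.44704 = 174.5 mph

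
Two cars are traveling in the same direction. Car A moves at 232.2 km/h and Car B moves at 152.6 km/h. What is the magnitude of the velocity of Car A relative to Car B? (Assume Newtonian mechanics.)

v_rel = |v_A - v_B| = |232.2 - 152.6| = 79.6 km/h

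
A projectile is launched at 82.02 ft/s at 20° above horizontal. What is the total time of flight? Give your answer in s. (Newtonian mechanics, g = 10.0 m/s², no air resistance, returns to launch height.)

v₀ = 82.02 ft/s × 0.3048 = 24.9997 m/s
T = 2 × v₀ × sin(θ) / g = 2 × 24.9997 × sin(20°) / 10.0 = 2 × 24.9997 × 0.34202 / 10.0 = 1.71 s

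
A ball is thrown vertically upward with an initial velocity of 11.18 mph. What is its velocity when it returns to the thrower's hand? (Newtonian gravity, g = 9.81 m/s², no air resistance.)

By conservation of energy (no air resistance), the ball returns to the throw height with the same speed as launch, but directed downward.
|v_ground| = v₀ = 11.18 mph
v_ground = 11.18 mph (downward)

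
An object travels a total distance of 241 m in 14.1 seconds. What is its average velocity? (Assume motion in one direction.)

v_avg = Δd / Δt = 241 / 14.1 = 17.09 m/s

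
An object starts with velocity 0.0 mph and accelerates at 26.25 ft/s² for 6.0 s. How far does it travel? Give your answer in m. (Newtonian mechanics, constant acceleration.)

v₀ = 0.0 mph × 0.44704 = 0.0 m/s
a = 26.25 ft/s² × 0.3048 = 8.001 m/s²
d = v₀ × t + ½ × a × t² = 0.0 × 6.0 + 0.5 × 8.001 × 6.0² = 144.0 m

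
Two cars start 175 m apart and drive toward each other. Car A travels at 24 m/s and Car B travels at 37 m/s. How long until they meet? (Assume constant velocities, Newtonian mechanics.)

Combined speed: v_combined = 24 + 37 = 61 m/s
Time to meet: t = d/v_combined = 175/61 = 2.87 s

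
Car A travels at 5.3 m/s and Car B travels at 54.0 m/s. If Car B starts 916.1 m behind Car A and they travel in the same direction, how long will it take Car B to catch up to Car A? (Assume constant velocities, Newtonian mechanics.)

Relative speed: v_rel = 54.0 - 5.3 = 48.7 m/s
Time to catch: t = d₀/v_rel = 916.1/48.7 = 18.81 s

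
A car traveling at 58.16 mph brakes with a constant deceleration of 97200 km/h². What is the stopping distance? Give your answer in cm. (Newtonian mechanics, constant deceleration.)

v₀ = 58.16 mph × 0.44704 = 25.9998 m/s
a = 97200 km/h² × 7.716049382716049e-05 = 7.5 m/s²
d = v₀² / (2a) = 25.9998² / (2 × 7.5) = 675.99 / 15.0 = 45.066 m
d = 45.066 m / 0.01 = 4507 cm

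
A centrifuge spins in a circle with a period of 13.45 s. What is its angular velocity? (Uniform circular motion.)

ω = 2π/T = 2π/13.45 = 0.4672 rad/s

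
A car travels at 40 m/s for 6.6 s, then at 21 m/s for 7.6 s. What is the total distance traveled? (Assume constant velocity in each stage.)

d₁ = v₁t₁ = 40 × 6.6 = 264.0 m
d₂ = v₂t₂ = 21 × 7.6 = 159.6 m
d_total = 264.0 + 159.6 = 423.6 m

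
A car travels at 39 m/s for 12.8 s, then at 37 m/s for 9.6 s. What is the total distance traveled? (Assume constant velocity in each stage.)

d₁ = v₁t₁ = 39 × 12.8 = 499.2 m
d₂ = v₂t₂ = 37 × 9.6 = 355.2 m
d_total = 499.2 + 355.2 = 854.4 m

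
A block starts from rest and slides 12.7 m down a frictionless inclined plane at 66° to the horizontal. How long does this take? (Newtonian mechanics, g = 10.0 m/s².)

a = g sin(θ) = 10.0 × sin(66°) = 9.1355 m/s²
t = √(2d/a) = √(2 × 12.7 / 9.1355) = 1.67 s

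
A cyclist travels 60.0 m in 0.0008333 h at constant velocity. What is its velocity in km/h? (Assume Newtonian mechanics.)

t = 0.0008333 h × 3600.0 = 2.99988 s
v = d / t = 60.0 / 2.99988 = 20.0008 m/s
v = 20.0008 m/s / 0.2777777777777778 = 72.0 km/h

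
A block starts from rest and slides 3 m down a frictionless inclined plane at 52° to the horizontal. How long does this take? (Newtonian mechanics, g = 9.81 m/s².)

a = g sin(θ) = 9.81 × sin(52°) = 7.7304 m/s²
t = √(2d/a) = √(2 × 3 / 7.7304) = 0.88 s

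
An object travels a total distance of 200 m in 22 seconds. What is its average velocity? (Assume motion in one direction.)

v_avg = Δd / Δt = 200 / 22 = 9.09 m/s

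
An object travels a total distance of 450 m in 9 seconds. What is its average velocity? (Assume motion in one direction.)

v_avg = Δd / Δt = 450 / 9 = 50.0 m/s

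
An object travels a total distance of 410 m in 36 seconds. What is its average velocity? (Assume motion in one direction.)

v_avg = Δd / Δt = 410 / 36 = 11.39 m/s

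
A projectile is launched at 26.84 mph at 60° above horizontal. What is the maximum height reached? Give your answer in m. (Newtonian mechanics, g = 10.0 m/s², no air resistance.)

v₀ = 26.84 mph × 0.44704 = 11.9986 m/s
H = v₀² × sin²(θ) / (2g) = 11.9986² × sin(60°)² / (2 × 10.0) = 143.966 × 0.75 / 20.0 = 5.399 m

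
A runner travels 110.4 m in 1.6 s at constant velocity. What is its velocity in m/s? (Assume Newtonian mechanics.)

v = d / t = 110.4 / 1.6 = 69.0 m/s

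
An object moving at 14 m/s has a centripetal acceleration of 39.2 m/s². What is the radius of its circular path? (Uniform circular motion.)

r = v²/a_c = 14²/39.2 = 5.0 m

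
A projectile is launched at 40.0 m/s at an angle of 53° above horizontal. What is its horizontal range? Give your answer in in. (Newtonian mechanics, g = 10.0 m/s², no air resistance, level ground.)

R = v₀² × sin(2θ) / g = 40.0² × sin(2 × 53°) / 10.0 = 1600.0 × 0.961262 / 10.0 = 153.802 m
R = 153.802 m / 0.0254 = 6055 in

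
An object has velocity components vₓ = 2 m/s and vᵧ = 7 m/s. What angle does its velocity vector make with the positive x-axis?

θ = arctan(vᵧ/vₓ) = arctan(7/2) = 74.05°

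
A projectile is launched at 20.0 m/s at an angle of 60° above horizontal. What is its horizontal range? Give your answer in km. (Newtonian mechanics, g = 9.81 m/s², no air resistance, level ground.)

R = v₀² × sin(2θ) / g = 20.0² × sin(2 × 60°) / 9.81 = 400.0 × 0.866025 / 9.81 = 35.3119 m
R = 35.3119 m / 1000.0 = 0.03531 km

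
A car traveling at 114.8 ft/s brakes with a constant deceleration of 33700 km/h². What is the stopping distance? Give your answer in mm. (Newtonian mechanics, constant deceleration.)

v₀ = 114.8 ft/s × 0.3048 = 34.991 m/s
a = 33700 km/h² × 7.716049382716049e-05 = 2.60031 m/s²
d = v₀² / (2a) = 34.991² / (2 × 2.60031) = 1224.37 / 5.20062 = 235.428 m
d = 235.428 m / 0.001 = 235400 mm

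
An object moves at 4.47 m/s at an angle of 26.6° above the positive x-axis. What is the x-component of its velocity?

vₓ = v cos(θ) = 4.47 × cos(26.6°) = 4.0 m/s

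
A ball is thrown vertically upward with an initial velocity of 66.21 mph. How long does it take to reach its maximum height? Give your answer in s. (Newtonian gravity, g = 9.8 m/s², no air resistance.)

v₀ = 66.21 mph × 0.44704 = 29.5985 m/s
t_up = v₀ / g = 29.5985 / 9.8 = 3.02 s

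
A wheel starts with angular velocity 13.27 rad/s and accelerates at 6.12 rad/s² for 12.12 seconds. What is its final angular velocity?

ω = ω₀ + αt = 13.27 + 6.12 × 12.12 = 87.44 rad/s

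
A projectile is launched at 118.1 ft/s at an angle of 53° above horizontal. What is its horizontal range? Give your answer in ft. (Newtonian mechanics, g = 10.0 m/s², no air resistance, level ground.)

v₀ = 118.1 ft/s × 0.3048 = 35.9969 m/s
R = v₀² × sin(2θ) / g = 35.9969² × sin(2 × 53°) / 10.0 = 1295.78 × 0.961262 / 10.0 = 124.558 m
R = 124.558 m / 0.3048 = 408.7 ft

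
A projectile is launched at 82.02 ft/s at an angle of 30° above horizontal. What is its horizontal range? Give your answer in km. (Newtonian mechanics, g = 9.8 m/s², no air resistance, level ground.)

v₀ = 82.02 ft/s × 0.3048 = 24.9997 m/s
R = v₀² × sin(2θ) / g = 24.9997² × sin(2 × 30°) / 9.8 = 624.985 × 0.866025 / 9.8 = 55.2299 m
R = 55.2299 m / 1000.0 = 0.05523 km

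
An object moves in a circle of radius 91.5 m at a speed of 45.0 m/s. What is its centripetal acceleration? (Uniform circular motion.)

a_c = v²/r = 45.0²/91.5 = 2025.0/91.5 = 22.13 m/s²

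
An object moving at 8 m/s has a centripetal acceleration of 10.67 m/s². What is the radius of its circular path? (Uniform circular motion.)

r = v²/a_c = 8²/10.67 = 6.0 m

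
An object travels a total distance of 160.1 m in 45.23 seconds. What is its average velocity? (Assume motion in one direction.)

v_avg = Δd / Δt = 160.1 / 45.23 = 3.54 m/s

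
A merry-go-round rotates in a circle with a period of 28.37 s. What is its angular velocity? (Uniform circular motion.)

ω = 2π/T = 2π/28.37 = 0.2215 rad/s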